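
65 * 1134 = 73710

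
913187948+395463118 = 1308651066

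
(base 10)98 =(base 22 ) 4A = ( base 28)3e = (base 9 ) 118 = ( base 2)1100010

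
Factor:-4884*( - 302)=1474968 = 2^3*3^1 * 11^1*37^1 * 151^1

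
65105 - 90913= -25808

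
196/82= 2 + 16/41 = 2.39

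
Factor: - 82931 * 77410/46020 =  - 641968871/4602 =- 2^( - 1 )*3^(  -  1) * 13^( - 1) * 59^( - 1)*127^1*653^1*7741^1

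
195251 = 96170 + 99081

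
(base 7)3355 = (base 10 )1216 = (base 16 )4c0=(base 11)A06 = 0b10011000000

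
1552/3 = 517 + 1/3 =517.33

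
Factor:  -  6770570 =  - 2^1*5^1* 677057^1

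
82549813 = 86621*953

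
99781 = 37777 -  - 62004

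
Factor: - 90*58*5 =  - 26100  =  - 2^2*3^2 * 5^2 *29^1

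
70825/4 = 70825/4 = 17706.25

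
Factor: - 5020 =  - 2^2*5^1* 251^1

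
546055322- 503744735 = 42310587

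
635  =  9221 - 8586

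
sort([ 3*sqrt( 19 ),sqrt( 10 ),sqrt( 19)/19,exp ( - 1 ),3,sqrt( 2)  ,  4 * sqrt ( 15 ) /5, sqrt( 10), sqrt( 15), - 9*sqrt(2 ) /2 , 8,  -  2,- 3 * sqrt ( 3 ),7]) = [  -  9*sqrt(2) /2,-3 * sqrt( 3 ),-2,sqrt(19 )/19, exp ( - 1 ),  sqrt( 2),  3,4*sqrt(15 )/5,sqrt( 10),sqrt(10 ),  sqrt( 15),  7, 8,3 * sqrt(19)]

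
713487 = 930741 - 217254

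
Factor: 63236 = 2^2*15809^1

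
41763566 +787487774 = 829251340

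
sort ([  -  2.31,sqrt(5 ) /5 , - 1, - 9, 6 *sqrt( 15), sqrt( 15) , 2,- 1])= [ - 9, - 2.31,- 1,- 1,sqrt( 5)/5, 2,sqrt ( 15),6 * sqrt ( 15 )] 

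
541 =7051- 6510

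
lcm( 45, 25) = 225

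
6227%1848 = 683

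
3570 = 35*102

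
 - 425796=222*( - 1918 ) 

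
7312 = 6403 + 909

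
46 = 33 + 13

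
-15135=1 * ( - 15135) 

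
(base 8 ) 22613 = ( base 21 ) 10GE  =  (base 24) GGB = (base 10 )9611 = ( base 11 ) 7248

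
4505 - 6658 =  - 2153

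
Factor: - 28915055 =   -  5^1*13^2*19^1*1801^1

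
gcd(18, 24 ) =6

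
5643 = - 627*( - 9)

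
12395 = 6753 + 5642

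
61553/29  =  2122 +15/29   =  2122.52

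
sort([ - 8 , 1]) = [ - 8, 1 ] 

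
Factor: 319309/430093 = 23^1*13883^1*430093^ ( - 1)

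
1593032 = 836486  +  756546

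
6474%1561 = 230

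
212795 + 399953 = 612748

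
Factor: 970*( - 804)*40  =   - 2^6*3^1*5^2*67^1*97^1 = - 31195200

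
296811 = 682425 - 385614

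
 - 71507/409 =-175 + 68/409 = - 174.83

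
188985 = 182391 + 6594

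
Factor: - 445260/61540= - 3^1*  17^( - 1)*41^1= -123/17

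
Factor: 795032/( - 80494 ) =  - 397516/40247 = - 2^2*7^1*167^( - 1)*241^( - 1)*14197^1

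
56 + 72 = 128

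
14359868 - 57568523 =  - 43208655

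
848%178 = 136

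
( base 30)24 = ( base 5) 224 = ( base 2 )1000000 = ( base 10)64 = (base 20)34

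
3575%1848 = 1727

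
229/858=229/858 = 0.27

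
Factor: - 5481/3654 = - 2^( - 1 ) * 3^1 = - 3/2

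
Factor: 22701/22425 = 329/325 = 5^( - 2)*7^1 * 13^ (  -  1)*47^1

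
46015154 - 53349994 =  -7334840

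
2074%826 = 422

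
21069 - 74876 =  - 53807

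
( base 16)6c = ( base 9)130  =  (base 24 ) 4C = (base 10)108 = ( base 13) 84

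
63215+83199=146414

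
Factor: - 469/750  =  -2^( - 1)*3^ ( - 1 )*5^( - 3) *7^1 * 67^1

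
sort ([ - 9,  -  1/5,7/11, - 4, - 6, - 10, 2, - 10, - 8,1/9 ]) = [ - 10,-10, - 9,- 8, - 6,- 4 , - 1/5,1/9,7/11,2] 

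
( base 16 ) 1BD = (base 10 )445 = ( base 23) J8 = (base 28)FP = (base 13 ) 283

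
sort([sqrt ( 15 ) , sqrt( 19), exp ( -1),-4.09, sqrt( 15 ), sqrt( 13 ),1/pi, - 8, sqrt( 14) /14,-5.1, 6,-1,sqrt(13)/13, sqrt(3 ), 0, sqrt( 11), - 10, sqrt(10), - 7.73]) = [ - 10, - 8,- 7.73, - 5.1, - 4.09, - 1, 0,sqrt( 14)/14, sqrt( 13 )/13,1/pi, exp(-1), sqrt ( 3 ), sqrt(10),sqrt( 11 ),sqrt ( 13 ), sqrt( 15),sqrt( 15), sqrt(19),6 ] 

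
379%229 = 150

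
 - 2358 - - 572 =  - 1786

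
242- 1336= - 1094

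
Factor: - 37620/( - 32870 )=198/173=2^1 * 3^2*11^1*173^ ( - 1)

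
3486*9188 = 32029368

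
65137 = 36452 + 28685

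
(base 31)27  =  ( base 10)69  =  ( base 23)30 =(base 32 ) 25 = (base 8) 105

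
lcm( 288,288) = 288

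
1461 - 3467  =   - 2006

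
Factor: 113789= 13^1*8753^1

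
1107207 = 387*2861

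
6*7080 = 42480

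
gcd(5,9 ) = 1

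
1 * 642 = 642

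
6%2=0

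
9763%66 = 61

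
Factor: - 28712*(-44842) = 2^4*7^1 *37^1*97^1*3203^1 = 1287503504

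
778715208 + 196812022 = 975527230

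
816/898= 408/449  =  0.91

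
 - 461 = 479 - 940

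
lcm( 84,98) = 588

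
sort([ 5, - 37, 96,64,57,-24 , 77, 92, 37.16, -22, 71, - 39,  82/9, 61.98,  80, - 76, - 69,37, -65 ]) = [ - 76, - 69,-65,  -  39, - 37,- 24,  -  22, 5,82/9,  37, 37.16,57, 61.98,64, 71, 77, 80,  92,  96 ] 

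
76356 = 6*12726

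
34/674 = 17/337 =0.05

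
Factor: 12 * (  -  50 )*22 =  - 2^4 * 3^1*5^2* 11^1  =  - 13200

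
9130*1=9130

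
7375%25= 0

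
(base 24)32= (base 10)74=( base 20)3E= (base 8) 112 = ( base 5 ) 244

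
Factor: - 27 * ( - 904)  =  24408=2^3*3^3*113^1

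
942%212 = 94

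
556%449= 107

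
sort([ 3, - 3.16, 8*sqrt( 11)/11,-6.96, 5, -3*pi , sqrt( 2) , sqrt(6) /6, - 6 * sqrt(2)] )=[ - 3*pi,-6*sqrt ( 2), - 6.96 , - 3.16, sqrt( 6)/6 , sqrt ( 2) , 8*sqrt(11) /11, 3,5] 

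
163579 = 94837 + 68742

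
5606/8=2803/4 = 700.75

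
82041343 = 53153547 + 28887796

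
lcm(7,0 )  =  0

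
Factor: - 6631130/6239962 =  - 3315565/3119981 = - 5^1*11^1*23^1*2621^1*3119981^ ( - 1)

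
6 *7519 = 45114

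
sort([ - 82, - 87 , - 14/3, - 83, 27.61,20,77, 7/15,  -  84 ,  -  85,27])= [ - 87, - 85, - 84,  -  83, - 82, - 14/3,7/15, 20,27, 27.61, 77]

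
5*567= 2835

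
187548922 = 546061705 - 358512783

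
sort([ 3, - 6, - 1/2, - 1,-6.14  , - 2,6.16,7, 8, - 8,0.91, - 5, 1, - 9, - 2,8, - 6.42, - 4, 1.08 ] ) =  [ - 9, - 8, - 6.42, - 6.14, - 6, - 5, - 4 , - 2, - 2,-1, - 1/2,0.91,  1, 1.08,3,6.16,7,  8, 8]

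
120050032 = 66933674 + 53116358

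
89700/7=12814 + 2/7=12814.29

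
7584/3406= 2 + 386/1703=2.23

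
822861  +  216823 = 1039684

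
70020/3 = 23340 = 23340.00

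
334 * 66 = 22044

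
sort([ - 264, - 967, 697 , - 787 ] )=[-967 ,-787,  -  264, 697 ] 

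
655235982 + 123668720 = 778904702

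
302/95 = 3+17/95  =  3.18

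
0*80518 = 0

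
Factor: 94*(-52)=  - 4888  =  - 2^3 * 13^1*47^1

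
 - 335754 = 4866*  (  -  69 )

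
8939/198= 45+29/198 = 45.15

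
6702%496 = 254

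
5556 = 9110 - 3554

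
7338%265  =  183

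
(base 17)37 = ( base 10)58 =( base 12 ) 4A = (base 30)1S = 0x3a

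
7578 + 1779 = 9357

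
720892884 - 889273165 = - 168380281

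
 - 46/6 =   -  23/3 = - 7.67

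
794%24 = 2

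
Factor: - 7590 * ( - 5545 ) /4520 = 2^( - 2 )*3^1  *  5^1*11^1*23^1*113^ ( - 1)*1109^1= 4208655/452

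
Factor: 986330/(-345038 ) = -493165/172519 = -5^1*53^1*1861^1 * 172519^(  -  1)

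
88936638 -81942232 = 6994406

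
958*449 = 430142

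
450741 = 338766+111975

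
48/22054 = 24/11027 = 0.00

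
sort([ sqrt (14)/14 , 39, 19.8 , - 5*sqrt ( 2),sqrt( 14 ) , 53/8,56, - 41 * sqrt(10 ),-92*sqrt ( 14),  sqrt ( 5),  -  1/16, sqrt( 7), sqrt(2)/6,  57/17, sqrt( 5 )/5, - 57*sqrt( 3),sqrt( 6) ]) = [  -  92*sqrt (14 ), - 41*sqrt (10), - 57*sqrt( 3 ), - 5*sqrt( 2 ), - 1/16, sqrt( 2) /6,  sqrt (14 ) /14, sqrt(5)/5,sqrt(5), sqrt(6 ),sqrt(7 ),57/17,sqrt( 14),53/8, 19.8, 39,56]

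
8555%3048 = 2459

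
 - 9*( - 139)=1251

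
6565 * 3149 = 20673185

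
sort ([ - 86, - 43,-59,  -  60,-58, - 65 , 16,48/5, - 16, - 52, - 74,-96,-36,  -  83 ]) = [ - 96,  -  86, - 83 , -74, - 65, - 60, - 59 , - 58, - 52,- 43,-36, - 16,48/5, 16] 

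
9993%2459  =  157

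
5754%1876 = 126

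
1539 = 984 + 555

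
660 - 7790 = -7130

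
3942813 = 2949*1337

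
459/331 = 1 + 128/331 = 1.39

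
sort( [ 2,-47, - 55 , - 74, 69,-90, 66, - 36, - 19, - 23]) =[ - 90,-74 ,-55,-47, - 36,  -  23,-19, 2,66,69]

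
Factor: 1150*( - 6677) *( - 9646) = 2^2*5^2*7^1*11^1*13^1*23^1 *53^1*607^1 =74067293300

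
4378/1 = 4378 = 4378.00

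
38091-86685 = - 48594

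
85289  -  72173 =13116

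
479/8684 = 479/8684 =0.06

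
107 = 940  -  833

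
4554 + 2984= 7538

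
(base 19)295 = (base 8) 1602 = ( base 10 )898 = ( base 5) 12043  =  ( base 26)18e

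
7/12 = 7/12 = 0.58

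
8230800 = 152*54150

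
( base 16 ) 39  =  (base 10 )57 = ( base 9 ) 63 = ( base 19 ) 30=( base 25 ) 27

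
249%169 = 80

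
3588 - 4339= -751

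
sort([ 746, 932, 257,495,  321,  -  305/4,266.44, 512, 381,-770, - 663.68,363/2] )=[-770, - 663.68, - 305/4,  363/2, 257,266.44,321, 381,495, 512, 746, 932] 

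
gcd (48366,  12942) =18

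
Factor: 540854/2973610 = 5^( - 1)*19^1*43^1*103^( - 1)*331^1*2887^(-1 ) = 270427/1486805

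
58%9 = 4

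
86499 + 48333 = 134832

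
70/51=70/51 = 1.37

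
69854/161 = 69854/161 = 433.88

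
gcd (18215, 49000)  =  5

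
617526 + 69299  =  686825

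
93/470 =93/470 =0.20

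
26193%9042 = 8109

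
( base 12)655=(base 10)929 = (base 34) RB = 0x3A1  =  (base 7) 2465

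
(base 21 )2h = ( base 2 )111011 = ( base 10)59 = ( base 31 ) 1S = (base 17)38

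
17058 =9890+7168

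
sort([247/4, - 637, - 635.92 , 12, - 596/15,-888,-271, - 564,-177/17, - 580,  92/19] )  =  [- 888, - 637, - 635.92, - 580, - 564, - 271,- 596/15, - 177/17,92/19, 12,  247/4]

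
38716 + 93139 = 131855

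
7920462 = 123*64394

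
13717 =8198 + 5519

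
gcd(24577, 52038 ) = 7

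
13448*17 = 228616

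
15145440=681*22240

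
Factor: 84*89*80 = 598080 = 2^6* 3^1*5^1 * 7^1 * 89^1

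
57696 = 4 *14424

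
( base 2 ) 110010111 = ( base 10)407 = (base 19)128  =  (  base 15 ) 1c2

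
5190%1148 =598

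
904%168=64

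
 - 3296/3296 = -1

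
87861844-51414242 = 36447602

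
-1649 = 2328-3977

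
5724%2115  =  1494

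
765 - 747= 18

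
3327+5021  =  8348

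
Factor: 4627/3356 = 2^(-2)*7^1*661^1*839^( - 1)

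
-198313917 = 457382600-655696517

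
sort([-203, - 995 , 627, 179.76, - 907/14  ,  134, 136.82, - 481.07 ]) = [ -995, - 481.07, - 203, - 907/14,134,136.82, 179.76, 627]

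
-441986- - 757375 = 315389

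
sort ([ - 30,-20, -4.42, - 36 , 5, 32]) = [ - 36, - 30, - 20, - 4.42,5, 32 ]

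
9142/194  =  4571/97=47.12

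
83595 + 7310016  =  7393611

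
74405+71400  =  145805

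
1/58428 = 1/58428=0.00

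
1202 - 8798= - 7596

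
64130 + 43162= 107292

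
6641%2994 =653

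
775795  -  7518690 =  - 6742895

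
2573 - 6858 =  - 4285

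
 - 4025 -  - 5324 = 1299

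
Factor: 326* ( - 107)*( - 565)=19708330 = 2^1*5^1*107^1*113^1*163^1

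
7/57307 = 7/57307 = 0.00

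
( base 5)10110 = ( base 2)1010001111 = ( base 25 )115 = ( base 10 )655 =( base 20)1CF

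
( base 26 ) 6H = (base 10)173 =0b10101101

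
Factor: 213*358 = 2^1*3^1*71^1 * 179^1 = 76254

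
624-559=65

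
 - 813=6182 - 6995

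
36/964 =9/241 =0.04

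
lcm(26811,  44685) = 134055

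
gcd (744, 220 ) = 4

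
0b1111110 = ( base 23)5B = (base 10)126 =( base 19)6c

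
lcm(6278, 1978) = 144394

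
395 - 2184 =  - 1789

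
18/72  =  1/4 = 0.25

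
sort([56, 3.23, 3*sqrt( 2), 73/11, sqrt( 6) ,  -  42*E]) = [-42*E,  sqrt( 6), 3.23, 3*  sqrt(2), 73/11, 56] 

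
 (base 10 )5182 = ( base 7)21052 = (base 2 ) 1010000111110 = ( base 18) fhg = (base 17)10fe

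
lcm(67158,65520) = 2686320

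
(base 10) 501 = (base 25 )k1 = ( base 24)kl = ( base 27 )IF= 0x1f5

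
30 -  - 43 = 73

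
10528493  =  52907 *199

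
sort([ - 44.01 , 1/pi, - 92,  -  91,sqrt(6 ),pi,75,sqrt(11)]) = [-92, - 91, - 44.01,1/pi, sqrt( 6) , pi,sqrt( 11) , 75]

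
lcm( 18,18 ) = 18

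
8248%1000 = 248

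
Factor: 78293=59^1*1327^1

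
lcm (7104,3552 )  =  7104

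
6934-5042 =1892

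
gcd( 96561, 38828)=1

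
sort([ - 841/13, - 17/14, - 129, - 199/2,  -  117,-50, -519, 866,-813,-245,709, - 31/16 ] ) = [  -  813, - 519  , - 245, - 129,  -  117,  -  199/2,  -  841/13,-50, - 31/16, - 17/14, 709, 866]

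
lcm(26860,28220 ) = 2229380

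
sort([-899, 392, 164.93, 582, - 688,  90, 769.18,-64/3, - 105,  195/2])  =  [ - 899,  -  688, - 105, - 64/3,90,195/2, 164.93, 392, 582,769.18 ]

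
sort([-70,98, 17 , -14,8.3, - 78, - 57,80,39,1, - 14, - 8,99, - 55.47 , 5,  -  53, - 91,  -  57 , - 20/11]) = [ - 91, - 78 , - 70 , - 57, - 57, - 55.47, - 53,- 14,-14,-8, - 20/11,1,5, 8.3,17, 39,80,98, 99 ]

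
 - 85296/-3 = 28432 + 0/1= 28432.00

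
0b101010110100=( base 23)543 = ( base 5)41430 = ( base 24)4I4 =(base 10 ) 2740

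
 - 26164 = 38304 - 64468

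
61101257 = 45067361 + 16033896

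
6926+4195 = 11121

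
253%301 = 253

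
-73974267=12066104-86040371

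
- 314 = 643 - 957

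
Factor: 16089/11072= 2^( - 6 ) * 3^1*31^1 = 93/64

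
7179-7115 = 64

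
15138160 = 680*22262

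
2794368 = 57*49024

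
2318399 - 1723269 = 595130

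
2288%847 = 594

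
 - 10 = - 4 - 6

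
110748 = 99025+11723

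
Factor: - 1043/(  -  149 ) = 7 = 7^1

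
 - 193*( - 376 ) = 72568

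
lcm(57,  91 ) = 5187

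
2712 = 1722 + 990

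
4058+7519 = 11577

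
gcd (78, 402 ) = 6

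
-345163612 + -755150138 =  - 1100313750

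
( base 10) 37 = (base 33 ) 14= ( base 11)34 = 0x25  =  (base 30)17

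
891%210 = 51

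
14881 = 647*23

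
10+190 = 200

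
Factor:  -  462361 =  - 462361^1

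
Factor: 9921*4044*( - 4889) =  - 2^2*3^2* 337^1*3307^1*4889^1 =- 196149241836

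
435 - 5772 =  - 5337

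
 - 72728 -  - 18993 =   -  53735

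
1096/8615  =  1096/8615=0.13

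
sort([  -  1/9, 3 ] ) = [ - 1/9, 3]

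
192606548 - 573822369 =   -  381215821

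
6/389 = 6/389 =0.02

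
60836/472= 15209/118 = 128.89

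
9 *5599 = 50391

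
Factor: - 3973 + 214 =  -  3759 = - 3^1*7^1*179^1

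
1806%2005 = 1806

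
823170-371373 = 451797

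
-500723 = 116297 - 617020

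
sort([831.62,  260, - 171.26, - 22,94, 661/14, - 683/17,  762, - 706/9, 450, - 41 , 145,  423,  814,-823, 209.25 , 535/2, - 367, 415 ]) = [ - 823,-367, - 171.26, - 706/9 ,-41, - 683/17, - 22,661/14,  94,  145, 209.25 , 260,535/2 , 415,423,450,  762,  814,831.62] 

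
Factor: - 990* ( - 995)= 2^1*3^2*5^2* 11^1*199^1  =  985050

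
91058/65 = 1400 + 58/65 = 1400.89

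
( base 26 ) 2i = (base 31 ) 28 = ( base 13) 55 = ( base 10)70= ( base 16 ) 46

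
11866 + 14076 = 25942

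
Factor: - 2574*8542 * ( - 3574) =2^3*3^2*11^1*13^1*1787^1  *4271^1=78581923992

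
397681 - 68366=329315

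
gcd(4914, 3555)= 9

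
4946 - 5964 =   -  1018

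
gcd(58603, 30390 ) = 1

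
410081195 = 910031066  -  499949871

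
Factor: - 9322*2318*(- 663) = 14326366548 = 2^2*3^1  *13^1*17^1 * 19^1 * 59^1*61^1 * 79^1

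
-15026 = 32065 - 47091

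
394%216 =178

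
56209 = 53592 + 2617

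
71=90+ - 19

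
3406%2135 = 1271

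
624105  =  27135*23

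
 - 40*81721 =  - 3268840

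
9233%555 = 353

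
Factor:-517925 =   -  5^2*20717^1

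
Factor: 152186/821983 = 2^1*1619^1*17489^( - 1) = 3238/17489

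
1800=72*25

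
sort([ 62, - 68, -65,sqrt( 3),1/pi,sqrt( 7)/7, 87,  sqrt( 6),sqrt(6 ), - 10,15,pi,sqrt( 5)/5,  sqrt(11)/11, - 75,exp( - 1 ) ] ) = [ - 75, - 68, - 65, - 10,sqrt ( 11)/11,1/pi,exp ( - 1),sqrt(7)/7,sqrt(5)/5, sqrt( 3 ), sqrt( 6), sqrt( 6),pi,15 , 62,87]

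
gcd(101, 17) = 1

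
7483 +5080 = 12563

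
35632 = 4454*8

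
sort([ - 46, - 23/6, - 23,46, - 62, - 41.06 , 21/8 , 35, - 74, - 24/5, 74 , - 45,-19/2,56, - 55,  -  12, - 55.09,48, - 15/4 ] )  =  [ - 74, - 62, - 55.09, - 55,-46 ,-45, - 41.06, - 23, - 12, - 19/2, - 24/5,  -  23/6, - 15/4, 21/8,  35, 46,48, 56, 74 ] 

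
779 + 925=1704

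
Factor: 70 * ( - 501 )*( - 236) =2^3*3^1*5^1*7^1 * 59^1*167^1 = 8276520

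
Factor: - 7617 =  - 3^1* 2539^1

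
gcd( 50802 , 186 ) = 6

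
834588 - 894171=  - 59583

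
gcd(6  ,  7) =1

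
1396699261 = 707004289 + 689694972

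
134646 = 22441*6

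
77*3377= 260029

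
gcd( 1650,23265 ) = 165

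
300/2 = 150 = 150.00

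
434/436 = 217/218 = 1.00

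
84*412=34608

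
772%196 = 184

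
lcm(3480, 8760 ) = 254040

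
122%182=122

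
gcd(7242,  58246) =2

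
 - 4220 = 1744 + - 5964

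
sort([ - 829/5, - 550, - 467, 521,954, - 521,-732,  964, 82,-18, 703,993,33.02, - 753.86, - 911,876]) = [ - 911, - 753.86,-732 , - 550, - 521, - 467,  -  829/5, - 18,33.02,82, 521,703,876,954,  964,993] 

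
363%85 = 23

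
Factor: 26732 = 2^2*41^1*163^1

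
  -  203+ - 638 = -841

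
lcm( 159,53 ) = 159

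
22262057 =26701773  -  4439716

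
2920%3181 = 2920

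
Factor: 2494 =2^1 * 29^1 * 43^1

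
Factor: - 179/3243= - 3^(-1 )*23^(-1 )*47^(-1 ) *179^1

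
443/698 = 443/698 = 0.63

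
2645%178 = 153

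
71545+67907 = 139452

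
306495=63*4865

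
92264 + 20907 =113171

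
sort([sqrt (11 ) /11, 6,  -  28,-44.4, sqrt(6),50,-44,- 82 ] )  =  [ - 82,-44.4,- 44 , - 28, sqrt( 11 )/11, sqrt(6 ), 6,50 ]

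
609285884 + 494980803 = 1104266687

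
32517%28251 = 4266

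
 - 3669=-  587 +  - 3082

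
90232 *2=180464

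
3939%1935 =69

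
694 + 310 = 1004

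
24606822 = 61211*402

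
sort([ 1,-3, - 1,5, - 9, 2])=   [-9,-3 ,  -  1,1,  2,5] 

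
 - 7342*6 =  - 44052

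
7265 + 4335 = 11600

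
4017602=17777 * 226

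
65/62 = 1+3/62 = 1.05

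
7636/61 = 125 + 11/61 = 125.18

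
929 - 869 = 60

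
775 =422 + 353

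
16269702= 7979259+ 8290443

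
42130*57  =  2401410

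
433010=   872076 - 439066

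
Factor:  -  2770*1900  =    -  5263000 = - 2^3*5^3 * 19^1*277^1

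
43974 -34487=9487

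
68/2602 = 34/1301= 0.03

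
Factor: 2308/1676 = 577/419 = 419^(-1)*577^1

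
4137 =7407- 3270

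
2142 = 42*51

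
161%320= 161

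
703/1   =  703 = 703.00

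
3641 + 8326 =11967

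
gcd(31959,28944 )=603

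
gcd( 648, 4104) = 216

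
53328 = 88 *606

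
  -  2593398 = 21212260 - 23805658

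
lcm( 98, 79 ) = 7742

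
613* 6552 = 4016376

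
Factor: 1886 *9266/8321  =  17475676/8321 = 2^2*23^1*41^2*53^( - 1)*113^1*157^( - 1)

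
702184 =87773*8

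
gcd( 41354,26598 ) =62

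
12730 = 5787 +6943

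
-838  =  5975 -6813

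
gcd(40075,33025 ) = 25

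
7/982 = 7/982 = 0.01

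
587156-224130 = 363026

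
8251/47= 8251/47  =  175.55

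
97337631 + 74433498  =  171771129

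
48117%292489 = 48117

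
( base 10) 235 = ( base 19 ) c7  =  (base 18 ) d1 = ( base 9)281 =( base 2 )11101011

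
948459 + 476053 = 1424512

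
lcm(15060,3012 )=15060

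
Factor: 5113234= 2^1*7^1*365231^1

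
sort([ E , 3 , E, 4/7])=[ 4/7,E , E,3]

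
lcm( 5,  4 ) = 20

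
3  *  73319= 219957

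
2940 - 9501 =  - 6561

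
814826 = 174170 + 640656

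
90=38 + 52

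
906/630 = 151/105  =  1.44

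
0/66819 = 0 = 0.00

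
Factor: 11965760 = 2^6*5^1*61^1*613^1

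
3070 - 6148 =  - 3078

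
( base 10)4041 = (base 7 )14532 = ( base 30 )4EL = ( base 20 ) a21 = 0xFC9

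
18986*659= 12511774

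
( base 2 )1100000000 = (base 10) 768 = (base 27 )11C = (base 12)540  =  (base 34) mk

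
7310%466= 320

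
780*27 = 21060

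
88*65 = 5720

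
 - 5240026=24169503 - 29409529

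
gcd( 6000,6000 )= 6000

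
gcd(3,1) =1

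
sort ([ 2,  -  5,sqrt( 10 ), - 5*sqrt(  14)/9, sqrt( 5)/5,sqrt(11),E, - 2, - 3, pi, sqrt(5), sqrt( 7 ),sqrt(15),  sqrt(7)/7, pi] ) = [-5,-3, - 5 * sqrt( 14)/9,-2, sqrt( 7 ) /7,sqrt( 5) /5, 2, sqrt( 5),sqrt( 7 ), E,pi, pi, sqrt (10), sqrt( 11) , sqrt( 15) ] 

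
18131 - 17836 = 295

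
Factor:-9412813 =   -  9412813^1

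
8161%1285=451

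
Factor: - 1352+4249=2897 = 2897^1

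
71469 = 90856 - 19387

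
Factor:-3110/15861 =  - 10/51 = -2^1*3^( - 1) *5^1*17^(  -  1) 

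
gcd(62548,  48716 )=76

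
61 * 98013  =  5978793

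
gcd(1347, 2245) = 449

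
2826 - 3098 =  -272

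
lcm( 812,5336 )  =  37352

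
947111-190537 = 756574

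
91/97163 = 91/97163 = 0.00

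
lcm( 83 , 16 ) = 1328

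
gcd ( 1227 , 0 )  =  1227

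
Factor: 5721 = 3^1*1907^1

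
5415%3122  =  2293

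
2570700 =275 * 9348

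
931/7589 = 931/7589 = 0.12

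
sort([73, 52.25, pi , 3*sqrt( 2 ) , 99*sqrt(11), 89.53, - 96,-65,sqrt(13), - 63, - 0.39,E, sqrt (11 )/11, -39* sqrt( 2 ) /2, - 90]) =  [ - 96, - 90, - 65,-63, - 39*sqrt( 2)/2,  -  0.39,sqrt(11) /11,E, pi,  sqrt(13) , 3*sqrt(2 ),52.25,73,89.53,99*sqrt (11 )]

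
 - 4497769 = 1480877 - 5978646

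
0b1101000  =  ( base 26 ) 40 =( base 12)88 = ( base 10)104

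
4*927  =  3708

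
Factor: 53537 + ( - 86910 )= - 33373 = -23^1*1451^1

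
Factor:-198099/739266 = - 261/974 = - 2^( - 1)*3^2*29^1 * 487^( - 1)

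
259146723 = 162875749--96270974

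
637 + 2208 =2845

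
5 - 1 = 4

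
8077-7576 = 501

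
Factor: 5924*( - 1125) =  - 6664500 =- 2^2  *  3^2 * 5^3 * 1481^1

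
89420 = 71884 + 17536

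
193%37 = 8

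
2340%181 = 168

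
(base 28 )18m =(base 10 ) 1030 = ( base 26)1dg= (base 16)406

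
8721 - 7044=1677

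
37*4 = 148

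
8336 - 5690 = 2646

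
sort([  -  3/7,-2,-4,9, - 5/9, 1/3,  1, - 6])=[ - 6, - 4 ,  -  2, - 5/9, - 3/7,1/3, 1,9]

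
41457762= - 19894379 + 61352141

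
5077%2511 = 55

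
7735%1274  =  91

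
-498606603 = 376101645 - 874708248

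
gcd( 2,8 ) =2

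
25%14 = 11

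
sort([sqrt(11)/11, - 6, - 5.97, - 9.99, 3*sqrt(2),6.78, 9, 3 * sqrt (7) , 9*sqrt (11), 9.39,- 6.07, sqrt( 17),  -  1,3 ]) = [ - 9.99, - 6.07, - 6,-5.97, - 1, sqrt(11)/11, 3 , sqrt (17)  ,  3*sqrt( 2 ),  6.78, 3 *sqrt( 7 ), 9, 9.39,9*sqrt(11 ) ] 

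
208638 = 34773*6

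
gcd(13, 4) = 1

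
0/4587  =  0 = 0.00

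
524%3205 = 524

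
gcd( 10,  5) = 5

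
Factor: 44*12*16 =2^8 * 3^1 * 11^1 = 8448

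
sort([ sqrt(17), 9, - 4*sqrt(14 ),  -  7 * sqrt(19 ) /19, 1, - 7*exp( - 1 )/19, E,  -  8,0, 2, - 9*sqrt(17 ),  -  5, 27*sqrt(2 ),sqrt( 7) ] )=[ - 9*sqrt(17), - 4*sqrt(14), - 8, - 5, - 7*sqrt( 19 ) /19, - 7 * exp( - 1)/19,0 , 1, 2  ,  sqrt(7), E, sqrt( 17) , 9, 27*sqrt( 2 ) ]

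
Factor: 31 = 31^1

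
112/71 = 112/71 = 1.58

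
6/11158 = 3/5579 = 0.00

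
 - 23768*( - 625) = 14855000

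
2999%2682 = 317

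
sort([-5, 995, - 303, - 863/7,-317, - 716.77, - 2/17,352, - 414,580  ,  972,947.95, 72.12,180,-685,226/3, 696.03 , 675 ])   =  [ - 716.77, - 685,-414,-317,-303, - 863/7,  -  5,  -  2/17,72.12,  226/3,180 , 352,580,675,696.03, 947.95,972, 995] 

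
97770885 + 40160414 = 137931299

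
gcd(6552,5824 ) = 728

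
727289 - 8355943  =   - 7628654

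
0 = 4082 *0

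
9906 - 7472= 2434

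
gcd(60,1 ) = 1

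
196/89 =2 + 18/89=2.20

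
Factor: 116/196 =7^( - 2 )* 29^1 = 29/49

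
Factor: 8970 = 2^1*3^1*5^1*13^1*23^1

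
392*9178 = 3597776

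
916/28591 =916/28591 = 0.03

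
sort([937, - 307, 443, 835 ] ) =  [ - 307,443,835 , 937] 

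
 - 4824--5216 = 392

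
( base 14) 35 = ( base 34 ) 1d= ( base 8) 57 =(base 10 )47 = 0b101111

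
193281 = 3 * 64427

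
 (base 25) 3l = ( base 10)96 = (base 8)140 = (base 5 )341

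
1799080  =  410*4388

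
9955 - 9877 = 78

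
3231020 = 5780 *559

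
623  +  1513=2136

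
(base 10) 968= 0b1111001000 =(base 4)33020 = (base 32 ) U8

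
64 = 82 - 18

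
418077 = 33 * 12669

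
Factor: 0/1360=0 = 0^1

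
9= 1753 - 1744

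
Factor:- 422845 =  - 5^1*19^1*4451^1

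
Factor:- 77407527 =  - 3^1 * 31^1*832339^1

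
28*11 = 308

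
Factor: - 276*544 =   -  150144 = -2^7 * 3^1*17^1*23^1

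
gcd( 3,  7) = 1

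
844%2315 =844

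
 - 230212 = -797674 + 567462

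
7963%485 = 203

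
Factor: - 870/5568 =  - 2^(-5)*5^1 = - 5/32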